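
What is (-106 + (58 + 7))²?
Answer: 1681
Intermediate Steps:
(-106 + (58 + 7))² = (-106 + 65)² = (-41)² = 1681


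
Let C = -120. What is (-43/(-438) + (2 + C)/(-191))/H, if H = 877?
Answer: 59897/73368066 ≈ 0.00081639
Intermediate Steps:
(-43/(-438) + (2 + C)/(-191))/H = (-43/(-438) + (2 - 120)/(-191))/877 = (-43*(-1/438) - 118*(-1/191))*(1/877) = (43/438 + 118/191)*(1/877) = (59897/83658)*(1/877) = 59897/73368066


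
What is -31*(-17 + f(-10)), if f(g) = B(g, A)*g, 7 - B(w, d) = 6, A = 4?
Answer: 837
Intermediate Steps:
B(w, d) = 1 (B(w, d) = 7 - 1*6 = 7 - 6 = 1)
f(g) = g (f(g) = 1*g = g)
-31*(-17 + f(-10)) = -31*(-17 - 10) = -31*(-27) = 837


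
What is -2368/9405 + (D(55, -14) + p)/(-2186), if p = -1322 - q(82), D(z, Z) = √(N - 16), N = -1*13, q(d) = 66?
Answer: 3938846/10279665 - I*√29/2186 ≈ 0.38317 - 0.0024635*I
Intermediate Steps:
N = -13
D(z, Z) = I*√29 (D(z, Z) = √(-13 - 16) = √(-29) = I*√29)
p = -1388 (p = -1322 - 1*66 = -1322 - 66 = -1388)
-2368/9405 + (D(55, -14) + p)/(-2186) = -2368/9405 + (I*√29 - 1388)/(-2186) = -2368*1/9405 + (-1388 + I*√29)*(-1/2186) = -2368/9405 + (694/1093 - I*√29/2186) = 3938846/10279665 - I*√29/2186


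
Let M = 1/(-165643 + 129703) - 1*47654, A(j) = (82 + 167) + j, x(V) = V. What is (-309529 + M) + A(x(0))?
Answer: -12828207961/35940 ≈ -3.5693e+5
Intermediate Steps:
A(j) = 249 + j
M = -1712684761/35940 (M = 1/(-35940) - 47654 = -1/35940 - 47654 = -1712684761/35940 ≈ -47654.)
(-309529 + M) + A(x(0)) = (-309529 - 1712684761/35940) + (249 + 0) = -12837157021/35940 + 249 = -12828207961/35940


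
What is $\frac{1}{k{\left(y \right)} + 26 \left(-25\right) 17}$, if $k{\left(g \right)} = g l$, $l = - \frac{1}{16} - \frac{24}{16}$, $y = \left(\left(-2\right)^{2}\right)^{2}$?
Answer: $- \frac{1}{11075} \approx -9.0293 \cdot 10^{-5}$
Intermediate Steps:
$y = 16$ ($y = 4^{2} = 16$)
$l = - \frac{25}{16}$ ($l = \left(-1\right) \frac{1}{16} - \frac{3}{2} = - \frac{1}{16} - \frac{3}{2} = - \frac{25}{16} \approx -1.5625$)
$k{\left(g \right)} = - \frac{25 g}{16}$ ($k{\left(g \right)} = g \left(- \frac{25}{16}\right) = - \frac{25 g}{16}$)
$\frac{1}{k{\left(y \right)} + 26 \left(-25\right) 17} = \frac{1}{\left(- \frac{25}{16}\right) 16 + 26 \left(-25\right) 17} = \frac{1}{-25 - 11050} = \frac{1}{-11075} = - \frac{1}{11075}$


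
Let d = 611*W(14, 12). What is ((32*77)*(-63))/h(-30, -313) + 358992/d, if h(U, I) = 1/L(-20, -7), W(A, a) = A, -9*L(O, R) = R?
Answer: -516208376/4277 ≈ -1.2069e+5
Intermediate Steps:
L(O, R) = -R/9
d = 8554 (d = 611*14 = 8554)
h(U, I) = 9/7 (h(U, I) = 1/(-⅑*(-7)) = 1/(7/9) = 9/7)
((32*77)*(-63))/h(-30, -313) + 358992/d = ((32*77)*(-63))/(9/7) + 358992/8554 = (2464*(-63))*(7/9) + 358992*(1/8554) = -155232*7/9 + 179496/4277 = -120736 + 179496/4277 = -516208376/4277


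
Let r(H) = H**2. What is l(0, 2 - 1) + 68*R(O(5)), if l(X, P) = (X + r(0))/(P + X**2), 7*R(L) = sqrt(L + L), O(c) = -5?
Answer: 68*I*sqrt(10)/7 ≈ 30.719*I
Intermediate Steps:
R(L) = sqrt(2)*sqrt(L)/7 (R(L) = sqrt(L + L)/7 = sqrt(2*L)/7 = (sqrt(2)*sqrt(L))/7 = sqrt(2)*sqrt(L)/7)
l(X, P) = X/(P + X**2) (l(X, P) = (X + 0**2)/(P + X**2) = (X + 0)/(P + X**2) = X/(P + X**2))
l(0, 2 - 1) + 68*R(O(5)) = 0/((2 - 1) + 0**2) + 68*(sqrt(2)*sqrt(-5)/7) = 0/(1 + 0) + 68*(sqrt(2)*(I*sqrt(5))/7) = 0/1 + 68*(I*sqrt(10)/7) = 0*1 + 68*I*sqrt(10)/7 = 0 + 68*I*sqrt(10)/7 = 68*I*sqrt(10)/7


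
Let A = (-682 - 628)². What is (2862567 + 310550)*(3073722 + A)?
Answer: 15198665615174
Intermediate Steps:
A = 1716100 (A = (-1310)² = 1716100)
(2862567 + 310550)*(3073722 + A) = (2862567 + 310550)*(3073722 + 1716100) = 3173117*4789822 = 15198665615174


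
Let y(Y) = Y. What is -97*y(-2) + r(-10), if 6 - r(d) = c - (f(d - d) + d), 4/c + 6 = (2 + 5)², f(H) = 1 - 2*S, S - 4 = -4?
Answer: 8209/43 ≈ 190.91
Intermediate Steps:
S = 0 (S = 4 - 4 = 0)
f(H) = 1 (f(H) = 1 - 2*0 = 1 + 0 = 1)
c = 4/43 (c = 4/(-6 + (2 + 5)²) = 4/(-6 + 7²) = 4/(-6 + 49) = 4/43 ≈ 0.093023)
r(d) = 297/43 + d (r(d) = 6 - (4/43 - (1 + d)) = 6 - (4/43 + (-1 - d)) = 6 - (-39/43 - d) = 6 + (39/43 + d) = 297/43 + d)
-97*y(-2) + r(-10) = -97*(-2) + (297/43 - 10) = 194 - 133/43 = 8209/43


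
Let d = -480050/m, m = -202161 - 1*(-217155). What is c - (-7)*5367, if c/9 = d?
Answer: 31054952/833 ≈ 37281.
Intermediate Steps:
m = 14994 (m = -202161 + 217155 = 14994)
d = -240025/7497 (d = -480050/14994 = -480050*1/14994 = -240025/7497 ≈ -32.016)
c = -240025/833 (c = 9*(-240025/7497) = -240025/833 ≈ -288.15)
c - (-7)*5367 = -240025/833 - (-7)*5367 = -240025/833 - 1*(-37569) = -240025/833 + 37569 = 31054952/833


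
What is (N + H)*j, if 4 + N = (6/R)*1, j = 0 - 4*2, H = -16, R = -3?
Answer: 176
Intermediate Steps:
j = -8 (j = 0 - 8 = -8)
N = -6 (N = -4 + (6/(-3))*1 = -4 + (6*(-1/3))*1 = -4 - 2*1 = -4 - 2 = -6)
(N + H)*j = (-6 - 16)*(-8) = -22*(-8) = 176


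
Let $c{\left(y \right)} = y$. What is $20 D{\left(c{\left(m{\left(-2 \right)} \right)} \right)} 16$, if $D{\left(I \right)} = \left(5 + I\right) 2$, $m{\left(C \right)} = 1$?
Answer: $3840$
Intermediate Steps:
$D{\left(I \right)} = 10 + 2 I$
$20 D{\left(c{\left(m{\left(-2 \right)} \right)} \right)} 16 = 20 \left(10 + 2 \cdot 1\right) 16 = 20 \left(10 + 2\right) 16 = 20 \cdot 12 \cdot 16 = 240 \cdot 16 = 3840$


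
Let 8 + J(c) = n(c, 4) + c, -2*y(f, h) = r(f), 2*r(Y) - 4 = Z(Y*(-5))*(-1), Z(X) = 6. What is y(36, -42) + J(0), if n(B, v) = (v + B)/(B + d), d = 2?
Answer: -11/2 ≈ -5.5000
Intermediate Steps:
r(Y) = -1 (r(Y) = 2 + (6*(-1))/2 = 2 + (½)*(-6) = 2 - 3 = -1)
y(f, h) = ½ (y(f, h) = -½*(-1) = ½)
n(B, v) = (B + v)/(2 + B) (n(B, v) = (v + B)/(B + 2) = (B + v)/(2 + B))
J(c) = -8 + c + (4 + c)/(2 + c) (J(c) = -8 + ((c + 4)/(2 + c) + c) = -8 + ((4 + c)/(2 + c) + c) = -8 + (c + (4 + c)/(2 + c)) = -8 + c + (4 + c)/(2 + c))
y(36, -42) + J(0) = ½ + (-12 + 0² - 5*0)/(2 + 0) = ½ + (-12 + 0 + 0)/2 = ½ + (½)*(-12) = ½ - 6 = -11/2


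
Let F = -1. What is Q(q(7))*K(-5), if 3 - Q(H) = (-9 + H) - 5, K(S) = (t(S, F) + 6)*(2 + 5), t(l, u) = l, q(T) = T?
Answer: 70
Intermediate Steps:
K(S) = 42 + 7*S (K(S) = (S + 6)*(2 + 5) = (6 + S)*7 = 42 + 7*S)
Q(H) = 17 - H (Q(H) = 3 - ((-9 + H) - 5) = 3 - (-14 + H) = 3 + (14 - H) = 17 - H)
Q(q(7))*K(-5) = (17 - 1*7)*(42 + 7*(-5)) = (17 - 7)*(42 - 35) = 10*7 = 70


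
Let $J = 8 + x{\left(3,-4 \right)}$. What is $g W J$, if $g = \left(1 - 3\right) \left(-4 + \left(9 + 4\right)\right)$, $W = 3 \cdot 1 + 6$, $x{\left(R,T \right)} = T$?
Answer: $-648$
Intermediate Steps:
$W = 9$ ($W = 3 + 6 = 9$)
$J = 4$ ($J = 8 - 4 = 4$)
$g = -18$ ($g = - 2 \left(-4 + 13\right) = \left(-2\right) 9 = -18$)
$g W J = \left(-18\right) 9 \cdot 4 = \left(-162\right) 4 = -648$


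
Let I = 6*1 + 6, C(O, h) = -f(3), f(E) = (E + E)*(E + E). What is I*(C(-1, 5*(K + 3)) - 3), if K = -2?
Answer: -468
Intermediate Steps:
f(E) = 4*E**2 (f(E) = (2*E)*(2*E) = 4*E**2)
C(O, h) = -36 (C(O, h) = -4*3**2 = -4*9 = -1*36 = -36)
I = 12 (I = 6 + 6 = 12)
I*(C(-1, 5*(K + 3)) - 3) = 12*(-36 - 3) = 12*(-39) = -468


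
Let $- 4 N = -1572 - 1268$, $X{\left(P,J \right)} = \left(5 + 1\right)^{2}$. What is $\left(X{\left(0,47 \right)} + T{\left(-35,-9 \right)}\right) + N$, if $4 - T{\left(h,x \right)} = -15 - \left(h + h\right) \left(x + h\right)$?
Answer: $3845$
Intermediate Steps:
$X{\left(P,J \right)} = 36$ ($X{\left(P,J \right)} = 6^{2} = 36$)
$T{\left(h,x \right)} = 19 + 2 h \left(h + x\right)$ ($T{\left(h,x \right)} = 4 - \left(-15 - \left(h + h\right) \left(x + h\right)\right) = 4 - \left(-15 - 2 h \left(h + x\right)\right) = 4 + \left(15 + 2 h \left(h + x\right)\right) = 19 + 2 h \left(h + x\right)$)
$N = 710$ ($N = - \frac{-1572 - 1268}{4} = \left(- \frac{1}{4}\right) \left(-2840\right) = 710$)
$\left(X{\left(0,47 \right)} + T{\left(-35,-9 \right)}\right) + N = \left(36 + \left(19 + 2 \left(-35\right)^{2} + 2 \left(-35\right) \left(-9\right)\right)\right) + 710 = \left(36 + \left(19 + 2 \cdot 1225 + 630\right)\right) + 710 = \left(36 + \left(19 + 2450 + 630\right)\right) + 710 = \left(36 + 3099\right) + 710 = 3135 + 710 = 3845$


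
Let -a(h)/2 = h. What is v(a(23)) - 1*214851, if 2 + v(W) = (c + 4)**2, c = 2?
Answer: -214817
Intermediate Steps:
a(h) = -2*h
v(W) = 34 (v(W) = -2 + (2 + 4)**2 = -2 + 6**2 = -2 + 36 = 34)
v(a(23)) - 1*214851 = 34 - 1*214851 = 34 - 214851 = -214817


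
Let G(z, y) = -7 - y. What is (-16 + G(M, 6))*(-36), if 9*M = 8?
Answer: 1044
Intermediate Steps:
M = 8/9 (M = (⅑)*8 = 8/9 ≈ 0.88889)
(-16 + G(M, 6))*(-36) = (-16 + (-7 - 1*6))*(-36) = (-16 + (-7 - 6))*(-36) = (-16 - 13)*(-36) = -29*(-36) = 1044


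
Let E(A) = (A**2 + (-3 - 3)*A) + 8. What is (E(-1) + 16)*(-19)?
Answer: -589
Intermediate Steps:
E(A) = 8 + A**2 - 6*A (E(A) = (A**2 - 6*A) + 8 = 8 + A**2 - 6*A)
(E(-1) + 16)*(-19) = ((8 + (-1)**2 - 6*(-1)) + 16)*(-19) = ((8 + 1 + 6) + 16)*(-19) = (15 + 16)*(-19) = 31*(-19) = -589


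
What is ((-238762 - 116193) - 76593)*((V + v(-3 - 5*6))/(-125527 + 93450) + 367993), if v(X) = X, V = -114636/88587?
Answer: -779388228258386968/4907781 ≈ -1.5881e+11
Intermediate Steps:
V = -38212/29529 (V = -114636*1/88587 = -38212/29529 ≈ -1.2941)
((-238762 - 116193) - 76593)*((V + v(-3 - 5*6))/(-125527 + 93450) + 367993) = ((-238762 - 116193) - 76593)*((-38212/29529 + (-3 - 5*6))/(-125527 + 93450) + 367993) = (-354955 - 76593)*((-38212/29529 + (-3 - 30))/(-32077) + 367993) = -431548*((-38212/29529 - 33)*(-1/32077) + 367993) = -431548*(-1012669/29529*(-1/32077) + 367993) = -431548*(1012669/947201733 + 367993) = -431548*348563608344538/947201733 = -779388228258386968/4907781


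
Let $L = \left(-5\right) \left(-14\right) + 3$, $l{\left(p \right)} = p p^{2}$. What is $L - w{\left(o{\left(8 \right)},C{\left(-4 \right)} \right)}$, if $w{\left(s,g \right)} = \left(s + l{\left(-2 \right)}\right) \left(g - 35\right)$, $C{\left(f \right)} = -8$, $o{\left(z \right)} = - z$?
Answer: $-615$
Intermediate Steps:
$l{\left(p \right)} = p^{3}$
$w{\left(s,g \right)} = \left(-35 + g\right) \left(-8 + s\right)$ ($w{\left(s,g \right)} = \left(s + \left(-2\right)^{3}\right) \left(g - 35\right) = \left(s - 8\right) \left(-35 + g\right) = \left(-8 + s\right) \left(-35 + g\right) = \left(-35 + g\right) \left(-8 + s\right)$)
$L = 73$ ($L = 70 + 3 = 73$)
$L - w{\left(o{\left(8 \right)},C{\left(-4 \right)} \right)} = 73 - \left(280 - 35 \left(\left(-1\right) 8\right) - -64 - 8 \left(\left(-1\right) 8\right)\right) = 73 - \left(280 - -280 + 64 - -64\right) = 73 - \left(280 + 280 + 64 + 64\right) = 73 - 688 = -615$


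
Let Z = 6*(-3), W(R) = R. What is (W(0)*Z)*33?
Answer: 0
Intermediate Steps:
Z = -18
(W(0)*Z)*33 = (0*(-18))*33 = 0*33 = 0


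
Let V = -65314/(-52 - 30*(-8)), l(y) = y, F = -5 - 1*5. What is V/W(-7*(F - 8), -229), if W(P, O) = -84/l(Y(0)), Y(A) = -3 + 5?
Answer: 32657/3948 ≈ 8.2718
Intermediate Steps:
F = -10 (F = -5 - 5 = -10)
Y(A) = 2
W(P, O) = -42 (W(P, O) = -84/2 = -84*½ = -42)
V = -32657/94 (V = -65314/(-52 + 240) = -65314/188 = -65314*1/188 = -32657/94 ≈ -347.42)
V/W(-7*(F - 8), -229) = -32657/94/(-42) = -32657/94*(-1/42) = 32657/3948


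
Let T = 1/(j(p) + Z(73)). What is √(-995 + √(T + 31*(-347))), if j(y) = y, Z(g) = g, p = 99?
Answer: √(-7359020 + 86*I*√79558729)/86 ≈ 1.6418 + 31.586*I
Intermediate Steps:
T = 1/172 (T = 1/(99 + 73) = 1/172 ≈ 0.0058140)
√(-995 + √(T + 31*(-347))) = √(-995 + √(1/172 + 31*(-347))) = √(-995 + √(1/172 - 10757)) = √(-995 + √(-1850203/172)) = √(-995 + I*√79558729/86)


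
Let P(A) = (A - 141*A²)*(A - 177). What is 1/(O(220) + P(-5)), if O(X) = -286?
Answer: 1/642174 ≈ 1.5572e-6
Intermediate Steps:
P(A) = (-177 + A)*(A - 141*A²) (P(A) = (A - 141*A²)*(-177 + A) = (-177 + A)*(A - 141*A²))
1/(O(220) + P(-5)) = 1/(-286 - 5*(-177 - 141*(-5)² + 24958*(-5))) = 1/(-286 - 5*(-177 - 141*25 - 124790)) = 1/(-286 - 5*(-177 - 3525 - 124790)) = 1/(-286 - 5*(-128492)) = 1/(-286 + 642460) = 1/642174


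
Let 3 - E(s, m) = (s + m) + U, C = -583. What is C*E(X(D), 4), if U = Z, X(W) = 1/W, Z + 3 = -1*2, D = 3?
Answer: -6413/3 ≈ -2137.7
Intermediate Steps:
Z = -5 (Z = -3 - 1*2 = -3 - 2 = -5)
U = -5
E(s, m) = 8 - m - s (E(s, m) = 3 - ((s + m) - 5) = 3 - ((m + s) - 5) = 3 - (-5 + m + s) = 3 + (5 - m - s) = 8 - m - s)
C*E(X(D), 4) = -583*(8 - 1*4 - 1/3) = -583*(8 - 4 - 1*⅓) = -583*(8 - 4 - ⅓) = -583*11/3 = -6413/3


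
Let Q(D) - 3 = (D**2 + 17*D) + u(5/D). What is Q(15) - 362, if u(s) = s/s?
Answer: 122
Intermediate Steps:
u(s) = 1
Q(D) = 4 + D**2 + 17*D (Q(D) = 3 + ((D**2 + 17*D) + 1) = 3 + (1 + D**2 + 17*D) = 4 + D**2 + 17*D)
Q(15) - 362 = (4 + 15**2 + 17*15) - 362 = (4 + 225 + 255) - 362 = 484 - 362 = 122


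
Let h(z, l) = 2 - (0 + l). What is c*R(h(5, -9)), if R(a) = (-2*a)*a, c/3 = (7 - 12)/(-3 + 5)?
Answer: 1815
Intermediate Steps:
c = -15/2 (c = 3*((7 - 12)/(-3 + 5)) = 3*(-5/2) = -15/2 ≈ -7.5000)
h(z, l) = 2 - l
R(a) = -2*a²
c*R(h(5, -9)) = -(-15)*(2 - 1*(-9))² = -(-15)*(2 + 9)² = -(-15)*11² = -(-15)*121 = -15/2*(-242) = 1815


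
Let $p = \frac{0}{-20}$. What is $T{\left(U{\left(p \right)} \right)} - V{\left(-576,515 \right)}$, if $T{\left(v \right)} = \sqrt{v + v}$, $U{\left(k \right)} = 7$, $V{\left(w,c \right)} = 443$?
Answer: $-443 + \sqrt{14} \approx -439.26$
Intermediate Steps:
$p = 0$ ($p = 0 \left(- \frac{1}{20}\right) = 0$)
$T{\left(v \right)} = \sqrt{2} \sqrt{v}$ ($T{\left(v \right)} = \sqrt{2 v} = \sqrt{2} \sqrt{v}$)
$T{\left(U{\left(p \right)} \right)} - V{\left(-576,515 \right)} = \sqrt{2} \sqrt{7} - 443 = \sqrt{14} - 443 = -443 + \sqrt{14}$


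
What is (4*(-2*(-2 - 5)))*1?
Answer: 56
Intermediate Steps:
(4*(-2*(-2 - 5)))*1 = (4*(-2*(-7)))*1 = (4*14)*1 = 56*1 = 56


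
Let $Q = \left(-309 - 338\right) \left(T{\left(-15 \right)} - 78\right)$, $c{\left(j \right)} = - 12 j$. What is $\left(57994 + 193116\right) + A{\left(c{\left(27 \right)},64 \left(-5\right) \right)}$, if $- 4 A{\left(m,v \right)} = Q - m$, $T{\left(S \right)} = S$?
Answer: $\frac{943945}{4} \approx 2.3599 \cdot 10^{5}$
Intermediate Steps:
$Q = 60171$ ($Q = \left(-309 - 338\right) \left(-15 - 78\right) = \left(-647\right) \left(-93\right) = 60171$)
$A{\left(m,v \right)} = - \frac{60171}{4} + \frac{m}{4}$ ($A{\left(m,v \right)} = - \frac{60171 - m}{4} = - \frac{60171}{4} + \frac{m}{4}$)
$\left(57994 + 193116\right) + A{\left(c{\left(27 \right)},64 \left(-5\right) \right)} = \left(57994 + 193116\right) - \left(\frac{60171}{4} - \frac{\left(-12\right) 27}{4}\right) = 251110 + \left(- \frac{60171}{4} + \frac{1}{4} \left(-324\right)\right) = 251110 - \frac{60495}{4} = \frac{943945}{4}$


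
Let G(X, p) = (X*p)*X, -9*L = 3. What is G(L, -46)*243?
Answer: -1242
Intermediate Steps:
L = -1/3 (L = -1/9*3 = -1/3 ≈ -0.33333)
G(X, p) = p*X**2
G(L, -46)*243 = -46*(-1/3)**2*243 = -46*1/9*243 = -46/9*243 = -1242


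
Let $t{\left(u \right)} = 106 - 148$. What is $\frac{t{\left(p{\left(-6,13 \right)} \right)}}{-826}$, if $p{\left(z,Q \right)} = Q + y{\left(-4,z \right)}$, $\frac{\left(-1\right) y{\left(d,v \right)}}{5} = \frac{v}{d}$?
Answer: $\frac{3}{59} \approx 0.050847$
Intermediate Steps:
$y{\left(d,v \right)} = - \frac{5 v}{d}$ ($y{\left(d,v \right)} = - 5 \frac{v}{d} = - \frac{5 v}{d}$)
$p{\left(z,Q \right)} = Q + \frac{5 z}{4}$ ($p{\left(z,Q \right)} = Q - \frac{5 z}{-4} = Q - 5 z \left(- \frac{1}{4}\right) = Q + \frac{5 z}{4}$)
$t{\left(u \right)} = -42$
$\frac{t{\left(p{\left(-6,13 \right)} \right)}}{-826} = - \frac{42}{-826} = \left(-42\right) \left(- \frac{1}{826}\right) = \frac{3}{59}$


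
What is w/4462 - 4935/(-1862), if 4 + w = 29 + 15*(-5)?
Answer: 1566205/593446 ≈ 2.6392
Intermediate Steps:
w = -50 (w = -4 + (29 + 15*(-5)) = -4 + (29 - 75) = -4 - 46 = -50)
w/4462 - 4935/(-1862) = -50/4462 - 4935/(-1862) = -50*1/4462 - 4935*(-1/1862) = -25/2231 + 705/266 = 1566205/593446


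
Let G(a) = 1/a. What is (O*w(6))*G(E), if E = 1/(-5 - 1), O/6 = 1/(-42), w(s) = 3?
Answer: 18/7 ≈ 2.5714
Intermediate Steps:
O = -1/7 (O = 6/(-42) = 6*(-1/42) = -1/7 ≈ -0.14286)
E = -1/6 (E = 1/(-6) = -1/6 ≈ -0.16667)
G(a) = 1/a
(O*w(6))*G(E) = (-1/7*3)/(-1/6) = -3/7*(-6) = 18/7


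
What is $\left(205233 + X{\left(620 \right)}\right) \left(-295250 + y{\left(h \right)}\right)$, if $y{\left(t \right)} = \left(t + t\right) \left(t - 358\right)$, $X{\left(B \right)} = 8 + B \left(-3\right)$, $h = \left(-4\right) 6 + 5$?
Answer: $-57134604044$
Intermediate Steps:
$h = -19$ ($h = -24 + 5 = -19$)
$X{\left(B \right)} = 8 - 3 B$
$y{\left(t \right)} = 2 t \left(-358 + t\right)$
$\left(205233 + X{\left(620 \right)}\right) \left(-295250 + y{\left(h \right)}\right) = \left(205233 + \left(8 - 1860\right)\right) \left(-295250 + 2 \left(-19\right) \left(-358 - 19\right)\right) = \left(205233 + \left(8 - 1860\right)\right) \left(-295250 + 2 \left(-19\right) \left(-377\right)\right) = \left(205233 - 1852\right) \left(-295250 + 14326\right) = 203381 \left(-280924\right) = -57134604044$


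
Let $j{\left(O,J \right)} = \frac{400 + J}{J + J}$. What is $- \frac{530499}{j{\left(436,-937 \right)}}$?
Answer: $- \frac{331385042}{179} \approx -1.8513 \cdot 10^{6}$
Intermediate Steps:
$j{\left(O,J \right)} = \frac{400 + J}{2 J}$
$- \frac{530499}{j{\left(436,-937 \right)}} = - \frac{530499}{\frac{1}{2} \frac{1}{-937} \left(400 - 937\right)} = - \frac{530499}{\frac{1}{2} \left(- \frac{1}{937}\right) \left(-537\right)} = - \frac{530499}{\frac{537}{1874}} = \left(-530499\right) \frac{1874}{537} = - \frac{331385042}{179}$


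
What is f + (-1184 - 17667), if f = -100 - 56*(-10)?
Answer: -18391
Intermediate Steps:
f = 460 (f = -100 + 560 = 460)
f + (-1184 - 17667) = 460 + (-1184 - 17667) = 460 - 18851 = -18391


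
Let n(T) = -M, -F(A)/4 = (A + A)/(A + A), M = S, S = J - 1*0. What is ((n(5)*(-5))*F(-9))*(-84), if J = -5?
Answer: -8400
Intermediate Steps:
S = -5 (S = -5 - 1*0 = -5 + 0 = -5)
M = -5
F(A) = -4 (F(A) = -4*(A + A)/(A + A) = -4*2*A/(2*A) = -4*2*A*1/(2*A) = -4*1 = -4)
n(T) = 5 (n(T) = -1*(-5) = 5)
((n(5)*(-5))*F(-9))*(-84) = ((5*(-5))*(-4))*(-84) = -25*(-4)*(-84) = 100*(-84) = -8400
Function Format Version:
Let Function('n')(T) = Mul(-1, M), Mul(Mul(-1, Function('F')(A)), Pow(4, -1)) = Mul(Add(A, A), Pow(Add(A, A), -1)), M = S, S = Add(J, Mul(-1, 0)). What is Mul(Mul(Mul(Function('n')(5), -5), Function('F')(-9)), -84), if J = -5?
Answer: -8400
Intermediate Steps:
S = -5 (S = Add(-5, Mul(-1, 0)) = Add(-5, 0) = -5)
M = -5
Function('F')(A) = -4 (Function('F')(A) = Mul(-4, Mul(Add(A, A), Pow(Add(A, A), -1))) = Mul(-4, Mul(Mul(2, A), Pow(Mul(2, A), -1))) = Mul(-4, Mul(Mul(2, A), Mul(Rational(1, 2), Pow(A, -1)))) = Mul(-4, 1) = -4)
Function('n')(T) = 5 (Function('n')(T) = Mul(-1, -5) = 5)
Mul(Mul(Mul(Function('n')(5), -5), Function('F')(-9)), -84) = Mul(Mul(Mul(5, -5), -4), -84) = Mul(Mul(-25, -4), -84) = Mul(100, -84) = -8400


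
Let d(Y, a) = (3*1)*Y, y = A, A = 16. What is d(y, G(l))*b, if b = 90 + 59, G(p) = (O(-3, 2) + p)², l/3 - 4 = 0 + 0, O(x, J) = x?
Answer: 7152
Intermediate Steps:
l = 12 (l = 12 + 3*(0 + 0) = 12 + 3*0 = 12 + 0 = 12)
y = 16
G(p) = (-3 + p)²
d(Y, a) = 3*Y
b = 149
d(y, G(l))*b = (3*16)*149 = 48*149 = 7152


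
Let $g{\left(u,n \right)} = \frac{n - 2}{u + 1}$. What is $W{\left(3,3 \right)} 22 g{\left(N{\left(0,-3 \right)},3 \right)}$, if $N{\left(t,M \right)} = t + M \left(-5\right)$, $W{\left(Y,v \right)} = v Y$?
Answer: $\frac{99}{8} \approx 12.375$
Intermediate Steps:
$W{\left(Y,v \right)} = Y v$
$N{\left(t,M \right)} = t - 5 M$
$g{\left(u,n \right)} = \frac{-2 + n}{1 + u}$
$W{\left(3,3 \right)} 22 g{\left(N{\left(0,-3 \right)},3 \right)} = 3 \cdot 3 \cdot 22 \frac{-2 + 3}{1 + \left(0 - -15\right)} = 9 \cdot 22 \frac{1}{1 + \left(0 + 15\right)} 1 = 198 \frac{1}{1 + 15} \cdot 1 = 198 \cdot \frac{1}{16} \cdot 1 = 198 \cdot \frac{1}{16} = \frac{99}{8}$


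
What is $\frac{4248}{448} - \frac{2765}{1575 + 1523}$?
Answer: $\frac{745099}{86744} \approx 8.5896$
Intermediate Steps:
$\frac{4248}{448} - \frac{2765}{1575 + 1523} = 4248 \cdot \frac{1}{448} - \frac{2765}{3098} = \frac{531}{56} - \frac{2765}{3098} = \frac{745099}{86744}$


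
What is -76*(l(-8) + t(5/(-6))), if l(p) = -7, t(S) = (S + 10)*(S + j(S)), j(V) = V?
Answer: 15238/9 ≈ 1693.1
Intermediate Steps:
t(S) = 2*S*(10 + S) (t(S) = (S + 10)*(S + S) = (10 + S)*(2*S) = 2*S*(10 + S))
-76*(l(-8) + t(5/(-6))) = -76*(-7 + 2*(5/(-6))*(10 + 5/(-6))) = -76*(-7 + 2*(5*(-⅙))*(10 + 5*(-⅙))) = -76*(-7 + 2*(-⅚)*(10 - ⅚)) = -76*(-7 + 2*(-⅚)*(55/6)) = -76*(-7 - 275/18) = -76*(-401/18) = 15238/9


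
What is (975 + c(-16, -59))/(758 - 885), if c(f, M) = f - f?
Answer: -975/127 ≈ -7.6772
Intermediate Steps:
c(f, M) = 0
(975 + c(-16, -59))/(758 - 885) = (975 + 0)/(758 - 885) = 975/(-127) = 975*(-1/127) = -975/127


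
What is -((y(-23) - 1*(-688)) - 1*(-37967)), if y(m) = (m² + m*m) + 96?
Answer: -39809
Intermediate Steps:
y(m) = 96 + 2*m² (y(m) = (m² + m²) + 96 = 2*m² + 96 = 96 + 2*m²)
-((y(-23) - 1*(-688)) - 1*(-37967)) = -(((96 + 2*(-23)²) - 1*(-688)) - 1*(-37967)) = -(((96 + 2*529) + 688) + 37967) = -(((96 + 1058) + 688) + 37967) = -((1154 + 688) + 37967) = -(1842 + 37967) = -1*39809 = -39809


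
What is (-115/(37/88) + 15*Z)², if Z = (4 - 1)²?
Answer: 26265625/1369 ≈ 19186.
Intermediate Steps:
Z = 9 (Z = 3² = 9)
(-115/(37/88) + 15*Z)² = (-115/(37/88) + 15*9)² = (-115/(37*(1/88)) + 135)² = (-115/37/88 + 135)² = (-115*88/37 + 135)² = (-10120/37 + 135)² = (-5125/37)² = 26265625/1369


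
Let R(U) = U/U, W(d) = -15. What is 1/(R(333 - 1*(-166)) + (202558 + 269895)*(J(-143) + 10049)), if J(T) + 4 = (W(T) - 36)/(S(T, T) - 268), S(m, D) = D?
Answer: 137/650181314583 ≈ 2.1071e-10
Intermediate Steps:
J(T) = -4 - 51/(-268 + T) (J(T) = -4 + (-15 - 36)/(T - 268) = -4 - 51/(-268 + T))
R(U) = 1
1/(R(333 - 1*(-166)) + (202558 + 269895)*(J(-143) + 10049)) = 1/(1 + (202558 + 269895)*((1021 - 4*(-143))/(-268 - 143) + 10049)) = 1/(1 + 472453*((1021 + 572)/(-411) + 10049)) = 1/(1 + 472453*(-1/411*1593 + 10049)) = 1/(1 + 472453*(-531/137 + 10049)) = 1/(1 + 472453*(1376182/137)) = 1/(1 + 650181314446/137) = 1/(650181314583/137) = 137/650181314583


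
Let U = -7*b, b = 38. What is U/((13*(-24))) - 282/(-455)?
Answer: 8039/5460 ≈ 1.4723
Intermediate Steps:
U = -266 (U = -7*38 = -266)
U/((13*(-24))) - 282/(-455) = -266/(13*(-24)) - 282/(-455) = -266/(-312) - 282*(-1/455) = -266*(-1/312) + 282/455 = 133/156 + 282/455 = 8039/5460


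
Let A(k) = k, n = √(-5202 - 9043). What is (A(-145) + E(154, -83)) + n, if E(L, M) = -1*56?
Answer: -201 + I*√14245 ≈ -201.0 + 119.35*I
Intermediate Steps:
E(L, M) = -56
n = I*√14245 (n = √(-14245) = I*√14245 ≈ 119.35*I)
(A(-145) + E(154, -83)) + n = (-145 - 56) + I*√14245 = -201 + I*√14245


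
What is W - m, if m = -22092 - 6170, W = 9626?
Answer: 37888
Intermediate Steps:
m = -28262
W - m = 9626 - 1*(-28262) = 9626 + 28262 = 37888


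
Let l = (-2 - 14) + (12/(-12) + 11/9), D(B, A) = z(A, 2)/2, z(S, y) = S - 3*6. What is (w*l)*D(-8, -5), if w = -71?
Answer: -115943/9 ≈ -12883.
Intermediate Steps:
z(S, y) = -18 + S (z(S, y) = S - 18 = -18 + S)
D(B, A) = -9 + A/2 (D(B, A) = (-18 + A)/2 = (-18 + A)*(½) = -9 + A/2)
l = -142/9 (l = -16 + (12*(-1/12) + 11*(⅑)) = -16 + (-1 + 11/9) = -16 + 2/9 = -142/9 ≈ -15.778)
(w*l)*D(-8, -5) = (-71*(-142/9))*(-9 + (½)*(-5)) = 10082*(-9 - 5/2)/9 = (10082/9)*(-23/2) = -115943/9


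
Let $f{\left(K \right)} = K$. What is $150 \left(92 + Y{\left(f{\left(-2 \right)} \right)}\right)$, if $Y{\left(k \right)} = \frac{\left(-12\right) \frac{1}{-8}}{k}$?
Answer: $\frac{27375}{2} \approx 13688.0$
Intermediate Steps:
$Y{\left(k \right)} = \frac{3}{2 k}$ ($Y{\left(k \right)} = \frac{\left(-12\right) \left(- \frac{1}{8}\right)}{k} = \frac{3}{2 k}$)
$150 \left(92 + Y{\left(f{\left(-2 \right)} \right)}\right) = 150 \left(92 + \frac{3}{2 \left(-2\right)}\right) = 150 \left(92 + \frac{3}{2} \left(- \frac{1}{2}\right)\right) = 150 \left(92 - \frac{3}{4}\right) = 150 \cdot \frac{365}{4} = \frac{27375}{2}$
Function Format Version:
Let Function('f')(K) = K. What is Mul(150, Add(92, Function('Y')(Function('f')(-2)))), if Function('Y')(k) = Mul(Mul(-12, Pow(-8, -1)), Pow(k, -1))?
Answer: Rational(27375, 2) ≈ 13688.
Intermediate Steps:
Function('Y')(k) = Mul(Rational(3, 2), Pow(k, -1)) (Function('Y')(k) = Mul(Mul(-12, Rational(-1, 8)), Pow(k, -1)) = Mul(Rational(3, 2), Pow(k, -1)))
Mul(150, Add(92, Function('Y')(Function('f')(-2)))) = Mul(150, Add(92, Mul(Rational(3, 2), Pow(-2, -1)))) = Mul(150, Add(92, Mul(Rational(3, 2), Rational(-1, 2)))) = Mul(150, Add(92, Rational(-3, 4))) = Mul(150, Rational(365, 4)) = Rational(27375, 2)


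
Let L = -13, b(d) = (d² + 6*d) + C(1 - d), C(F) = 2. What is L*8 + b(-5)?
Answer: -107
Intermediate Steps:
b(d) = 2 + d² + 6*d (b(d) = (d² + 6*d) + 2 = 2 + d² + 6*d)
L*8 + b(-5) = -13*8 + (2 + (-5)² + 6*(-5)) = -104 + (2 + 25 - 30) = -104 - 3 = -107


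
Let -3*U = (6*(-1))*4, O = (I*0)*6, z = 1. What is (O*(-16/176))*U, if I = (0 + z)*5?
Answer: 0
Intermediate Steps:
I = 5 (I = (0 + 1)*5 = 1*5 = 5)
O = 0 (O = (5*0)*6 = 0*6 = 0)
U = 8 (U = -6*(-1)*4/3 = -(-2)*4 = -1/3*(-24) = 8)
(O*(-16/176))*U = (0*(-16/176))*8 = (0*(-16*1/176))*8 = (0*(-1/11))*8 = 0*8 = 0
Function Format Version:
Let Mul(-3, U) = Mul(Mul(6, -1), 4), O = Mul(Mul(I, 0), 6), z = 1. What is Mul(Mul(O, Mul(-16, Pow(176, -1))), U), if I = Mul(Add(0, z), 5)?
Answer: 0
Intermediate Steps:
I = 5 (I = Mul(Add(0, 1), 5) = Mul(1, 5) = 5)
O = 0 (O = Mul(Mul(5, 0), 6) = Mul(0, 6) = 0)
U = 8 (U = Mul(Rational(-1, 3), Mul(Mul(6, -1), 4)) = Mul(Rational(-1, 3), Mul(-6, 4)) = Mul(Rational(-1, 3), -24) = 8)
Mul(Mul(O, Mul(-16, Pow(176, -1))), U) = Mul(Mul(0, Mul(-16, Pow(176, -1))), 8) = Mul(Mul(0, Mul(-16, Rational(1, 176))), 8) = Mul(Mul(0, Rational(-1, 11)), 8) = Mul(0, 8) = 0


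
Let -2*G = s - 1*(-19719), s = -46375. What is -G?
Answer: -13328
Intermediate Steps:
G = 13328 (G = -(-46375 - 1*(-19719))/2 = -(-46375 + 19719)/2 = -½*(-26656) = 13328)
-G = -1*13328 = -13328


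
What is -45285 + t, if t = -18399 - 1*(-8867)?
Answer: -54817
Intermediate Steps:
t = -9532 (t = -18399 + 8867 = -9532)
-45285 + t = -45285 - 9532 = -54817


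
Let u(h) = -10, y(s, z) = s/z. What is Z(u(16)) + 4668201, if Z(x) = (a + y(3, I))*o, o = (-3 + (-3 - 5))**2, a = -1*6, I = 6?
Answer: 9335071/2 ≈ 4.6675e+6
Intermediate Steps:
a = -6
o = 121 (o = (-3 - 8)**2 = (-11)**2 = 121)
Z(x) = -1331/2 (Z(x) = (-6 + 3/6)*121 = (-6 + 3*(1/6))*121 = (-6 + 1/2)*121 = -11/2*121 = -1331/2)
Z(u(16)) + 4668201 = -1331/2 + 4668201 = 9335071/2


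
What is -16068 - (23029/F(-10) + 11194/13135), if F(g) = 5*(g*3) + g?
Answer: -1338712557/84064 ≈ -15925.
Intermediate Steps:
F(g) = 16*g (F(g) = 5*(3*g) + g = 15*g + g = 16*g)
-16068 - (23029/F(-10) + 11194/13135) = -16068 - (23029/((16*(-10))) + 11194/13135) = -16068 - (23029/(-160) + 11194*(1/13135)) = -16068 - (23029*(-1/160) + 11194/13135) = -16068 - (-23029/160 + 11194/13135) = -16068 - 1*(-12027795/84064) = -16068 + 12027795/84064 = -1338712557/84064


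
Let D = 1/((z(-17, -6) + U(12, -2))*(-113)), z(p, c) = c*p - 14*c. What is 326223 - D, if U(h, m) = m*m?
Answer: 7004007811/21470 ≈ 3.2622e+5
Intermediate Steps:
U(h, m) = m**2
z(p, c) = -14*c + c*p
D = -1/21470 (D = 1/((-6*(-14 - 17) + (-2)**2)*(-113)) = 1/((-6*(-31) + 4)*(-113)) = 1/((186 + 4)*(-113)) = 1/(190*(-113)) = 1/(-21470) = -1/21470 ≈ -4.6577e-5)
326223 - D = 326223 - 1*(-1/21470) = 326223 + 1/21470 = 7004007811/21470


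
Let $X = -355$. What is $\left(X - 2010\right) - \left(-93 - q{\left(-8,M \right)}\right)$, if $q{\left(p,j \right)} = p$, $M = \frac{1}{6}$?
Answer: $-2280$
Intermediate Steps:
$M = \frac{1}{6} \approx 0.16667$
$\left(X - 2010\right) - \left(-93 - q{\left(-8,M \right)}\right) = \left(-355 - 2010\right) - -85 = \left(-355 - 2010\right) + \left(\left(-8 + 577\right) - 484\right) = -2365 + \left(569 - 484\right) = -2365 + 85 = -2280$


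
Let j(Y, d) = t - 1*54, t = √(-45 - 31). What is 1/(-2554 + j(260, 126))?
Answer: -652/1700435 - I*√19/3400870 ≈ -0.00038343 - 1.2817e-6*I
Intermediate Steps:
t = 2*I*√19 (t = √(-76) = 2*I*√19 ≈ 8.7178*I)
j(Y, d) = -54 + 2*I*√19 (j(Y, d) = 2*I*√19 - 1*54 = 2*I*√19 - 54 = -54 + 2*I*√19)
1/(-2554 + j(260, 126)) = 1/(-2554 + (-54 + 2*I*√19)) = 1/(-2608 + 2*I*√19)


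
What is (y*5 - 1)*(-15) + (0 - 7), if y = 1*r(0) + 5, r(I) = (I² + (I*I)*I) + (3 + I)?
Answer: -592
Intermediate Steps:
r(I) = 3 + I + I² + I³ (r(I) = (I² + I²*I) + (3 + I) = (I² + I³) + (3 + I) = 3 + I + I² + I³)
y = 8 (y = 1*(3 + 0 + 0² + 0³) + 5 = 1*(3 + 0 + 0 + 0) + 5 = 1*3 + 5 = 3 + 5 = 8)
(y*5 - 1)*(-15) + (0 - 7) = (8*5 - 1)*(-15) + (0 - 7) = (40 - 1)*(-15) - 7 = 39*(-15) - 7 = -585 - 7 = -592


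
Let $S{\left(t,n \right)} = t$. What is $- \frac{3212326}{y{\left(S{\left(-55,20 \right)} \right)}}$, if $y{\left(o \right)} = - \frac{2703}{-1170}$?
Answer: $- \frac{1252807140}{901} \approx -1.3905 \cdot 10^{6}$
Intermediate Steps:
$y{\left(o \right)} = \frac{901}{390}$ ($y{\left(o \right)} = \left(-2703\right) \left(- \frac{1}{1170}\right) = \frac{901}{390}$)
$- \frac{3212326}{y{\left(S{\left(-55,20 \right)} \right)}} = - \frac{3212326}{\frac{901}{390}} = \left(-3212326\right) \frac{390}{901} = - \frac{1252807140}{901}$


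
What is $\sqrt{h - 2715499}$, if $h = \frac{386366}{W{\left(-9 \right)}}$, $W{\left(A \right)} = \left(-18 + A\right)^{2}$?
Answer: $\frac{i \sqrt{1979212405}}{27} \approx 1647.7 i$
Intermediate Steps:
$h = \frac{386366}{729}$ ($h = \frac{386366}{\left(-18 - 9\right)^{2}} = \frac{386366}{\left(-27\right)^{2}} = \frac{386366}{729} \approx 529.99$)
$\sqrt{h - 2715499} = \sqrt{\frac{386366}{729} - 2715499} = \sqrt{- \frac{1979212405}{729}} = \frac{i \sqrt{1979212405}}{27}$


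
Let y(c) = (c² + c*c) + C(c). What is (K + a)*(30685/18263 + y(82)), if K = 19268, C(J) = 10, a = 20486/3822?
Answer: 9053676666837349/34900593 ≈ 2.5941e+8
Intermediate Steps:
a = 10243/1911 (a = 20486*(1/3822) = 10243/1911 ≈ 5.3600)
y(c) = 10 + 2*c² (y(c) = (c² + c*c) + 10 = (c² + c²) + 10 = 2*c² + 10 = 10 + 2*c²)
(K + a)*(30685/18263 + y(82)) = (19268 + 10243/1911)*(30685/18263 + (10 + 2*82²)) = 36831391*(30685*(1/18263) + (10 + 2*6724))/1911 = 36831391*(30685/18263 + (10 + 13448))/1911 = 36831391*(30685/18263 + 13458)/1911 = (36831391/1911)*(245814139/18263) = 9053676666837349/34900593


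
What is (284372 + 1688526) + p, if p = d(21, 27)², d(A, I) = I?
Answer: 1973627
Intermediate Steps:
p = 729 (p = 27² = 729)
(284372 + 1688526) + p = (284372 + 1688526) + 729 = 1972898 + 729 = 1973627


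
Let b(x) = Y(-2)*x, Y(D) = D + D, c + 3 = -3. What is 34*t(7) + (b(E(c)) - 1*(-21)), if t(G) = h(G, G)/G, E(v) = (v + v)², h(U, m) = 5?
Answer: -3715/7 ≈ -530.71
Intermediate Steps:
c = -6 (c = -3 - 3 = -6)
Y(D) = 2*D
E(v) = 4*v² (E(v) = (2*v)² = 4*v²)
t(G) = 5/G
b(x) = -4*x (b(x) = (2*(-2))*x = -4*x)
34*t(7) + (b(E(c)) - 1*(-21)) = 34*(5/7) + (-16*(-6)² - 1*(-21)) = 34*(5*(⅐)) + (-16*36 + 21) = 34*(5/7) + (-4*144 + 21) = 170/7 + (-576 + 21) = 170/7 - 555 = -3715/7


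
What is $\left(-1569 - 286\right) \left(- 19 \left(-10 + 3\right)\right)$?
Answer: $-246715$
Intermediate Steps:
$\left(-1569 - 286\right) \left(- 19 \left(-10 + 3\right)\right) = - 1855 \left(\left(-19\right) \left(-7\right)\right) = \left(-1855\right) 133 = -246715$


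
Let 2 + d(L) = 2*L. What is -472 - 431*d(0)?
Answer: 390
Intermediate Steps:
d(L) = -2 + 2*L
-472 - 431*d(0) = -472 - 431*(-2 + 2*0) = -472 - 431*(-2 + 0) = -472 - 431*(-2) = -472 + 862 = 390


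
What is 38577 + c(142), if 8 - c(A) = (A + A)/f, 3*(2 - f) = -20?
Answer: 501179/13 ≈ 38552.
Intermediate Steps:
f = 26/3 (f = 2 - 1/3*(-20) = 2 + 20/3 = 26/3 ≈ 8.6667)
c(A) = 8 - 3*A/13 (c(A) = 8 - (A + A)/26/3 = 8 - 2*A*3/26 = 8 - 3*A/13)
38577 + c(142) = 38577 + (8 - 3/13*142) = 38577 + (8 - 426/13) = 38577 - 322/13 = 501179/13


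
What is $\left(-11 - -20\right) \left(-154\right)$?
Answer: $-1386$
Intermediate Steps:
$\left(-11 - -20\right) \left(-154\right) = \left(-11 + 20\right) \left(-154\right) = 9 \left(-154\right) = -1386$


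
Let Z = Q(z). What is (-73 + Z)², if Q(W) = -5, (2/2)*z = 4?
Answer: 6084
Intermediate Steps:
z = 4
Z = -5
(-73 + Z)² = (-73 - 5)² = (-78)² = 6084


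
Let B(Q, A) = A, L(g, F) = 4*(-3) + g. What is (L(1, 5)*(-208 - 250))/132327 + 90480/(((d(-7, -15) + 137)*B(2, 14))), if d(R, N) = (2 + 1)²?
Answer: 2995811158/67619097 ≈ 44.304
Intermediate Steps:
L(g, F) = -12 + g
d(R, N) = 9 (d(R, N) = 3² = 9)
(L(1, 5)*(-208 - 250))/132327 + 90480/(((d(-7, -15) + 137)*B(2, 14))) = ((-12 + 1)*(-208 - 250))/132327 + 90480/(((9 + 137)*14)) = -11*(-458)*(1/132327) + 90480/((146*14)) = 5038*(1/132327) + 90480/2044 = 5038/132327 + 90480*(1/2044) = 5038/132327 + 22620/511 = 2995811158/67619097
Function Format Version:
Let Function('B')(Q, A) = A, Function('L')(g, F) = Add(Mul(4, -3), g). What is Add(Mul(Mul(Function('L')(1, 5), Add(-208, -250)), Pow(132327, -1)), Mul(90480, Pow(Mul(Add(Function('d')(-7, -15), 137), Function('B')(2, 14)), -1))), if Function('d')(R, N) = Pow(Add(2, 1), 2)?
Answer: Rational(2995811158, 67619097) ≈ 44.304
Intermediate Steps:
Function('L')(g, F) = Add(-12, g)
Function('d')(R, N) = 9 (Function('d')(R, N) = Pow(3, 2) = 9)
Add(Mul(Mul(Function('L')(1, 5), Add(-208, -250)), Pow(132327, -1)), Mul(90480, Pow(Mul(Add(Function('d')(-7, -15), 137), Function('B')(2, 14)), -1))) = Add(Mul(Mul(Add(-12, 1), Add(-208, -250)), Pow(132327, -1)), Mul(90480, Pow(Mul(Add(9, 137), 14), -1))) = Add(Mul(Mul(-11, -458), Rational(1, 132327)), Mul(90480, Pow(Mul(146, 14), -1))) = Add(Mul(5038, Rational(1, 132327)), Mul(90480, Pow(2044, -1))) = Add(Rational(5038, 132327), Mul(90480, Rational(1, 2044))) = Add(Rational(5038, 132327), Rational(22620, 511)) = Rational(2995811158, 67619097)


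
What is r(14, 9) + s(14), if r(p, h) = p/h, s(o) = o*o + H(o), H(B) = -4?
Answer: 1742/9 ≈ 193.56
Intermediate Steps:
s(o) = -4 + o² (s(o) = o*o - 4 = o² - 4 = -4 + o²)
r(14, 9) + s(14) = 14/9 + (-4 + 14²) = 14*(⅑) + (-4 + 196) = 14/9 + 192 = 1742/9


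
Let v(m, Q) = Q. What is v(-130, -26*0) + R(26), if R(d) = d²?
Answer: 676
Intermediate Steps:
v(-130, -26*0) + R(26) = -26*0 + 26² = 0 + 676 = 676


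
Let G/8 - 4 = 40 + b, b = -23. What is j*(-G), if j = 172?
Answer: -28896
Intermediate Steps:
G = 168 (G = 32 + 8*(40 - 23) = 32 + 8*17 = 32 + 136 = 168)
j*(-G) = 172*(-1*168) = 172*(-168) = -28896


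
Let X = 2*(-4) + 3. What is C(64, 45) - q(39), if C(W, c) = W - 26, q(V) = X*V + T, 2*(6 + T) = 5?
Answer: 473/2 ≈ 236.50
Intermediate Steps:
T = -7/2 (T = -6 + (1/2)*5 = -6 + 5/2 = -7/2 ≈ -3.5000)
X = -5 (X = -8 + 3 = -5)
q(V) = -7/2 - 5*V (q(V) = -5*V - 7/2 = -7/2 - 5*V)
C(W, c) = -26 + W
C(64, 45) - q(39) = (-26 + 64) - (-7/2 - 5*39) = 38 - (-7/2 - 195) = 38 - 1*(-397/2) = 38 + 397/2 = 473/2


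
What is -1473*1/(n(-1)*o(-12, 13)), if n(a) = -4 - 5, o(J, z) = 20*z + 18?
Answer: 491/834 ≈ 0.58873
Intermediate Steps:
o(J, z) = 18 + 20*z
n(a) = -9
-1473*1/(n(-1)*o(-12, 13)) = -1473*(-1/(9*(18 + 20*13))) = -1473*(-1/(9*(18 + 260))) = -1473/((-9*278)) = -1473/(-2502) = -1473*(-1/2502) = 491/834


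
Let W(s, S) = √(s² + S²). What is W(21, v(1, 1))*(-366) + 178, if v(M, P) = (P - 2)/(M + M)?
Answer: 178 - 183*√1765 ≈ -7510.2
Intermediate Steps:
v(M, P) = (-2 + P)/(2*M) (v(M, P) = (-2 + P)/((2*M)) = (-2 + P)*(1/(2*M)) = (-2 + P)/(2*M))
W(s, S) = √(S² + s²)
W(21, v(1, 1))*(-366) + 178 = √(((½)*(-2 + 1)/1)² + 21²)*(-366) + 178 = √(((½)*1*(-1))² + 441)*(-366) + 178 = √((-½)² + 441)*(-366) + 178 = √(¼ + 441)*(-366) + 178 = √(1765/4)*(-366) + 178 = (√1765/2)*(-366) + 178 = -183*√1765 + 178 = 178 - 183*√1765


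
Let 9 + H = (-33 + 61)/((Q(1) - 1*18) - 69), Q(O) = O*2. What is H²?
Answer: 628849/7225 ≈ 87.038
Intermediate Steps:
Q(O) = 2*O
H = -793/85 (H = -9 + (-33 + 61)/((2*1 - 1*18) - 69) = -9 + 28/((2 - 18) - 69) = -9 + 28/(-16 - 69) = -9 + 28/(-85) = -9 + 28*(-1/85) = -9 - 28/85 = -793/85 ≈ -9.3294)
H² = (-793/85)² = 628849/7225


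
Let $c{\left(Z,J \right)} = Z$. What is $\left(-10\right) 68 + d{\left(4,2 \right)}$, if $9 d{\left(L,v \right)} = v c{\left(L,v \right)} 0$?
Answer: $-680$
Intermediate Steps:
$d{\left(L,v \right)} = 0$ ($d{\left(L,v \right)} = \frac{v L 0}{9} = \frac{L v 0}{9} = \frac{1}{9} \cdot 0 = 0$)
$\left(-10\right) 68 + d{\left(4,2 \right)} = \left(-10\right) 68 + 0 = -680 + 0 = -680$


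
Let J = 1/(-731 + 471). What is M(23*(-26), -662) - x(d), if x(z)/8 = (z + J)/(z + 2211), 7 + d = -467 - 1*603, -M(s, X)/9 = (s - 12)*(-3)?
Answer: -86674547/5265 ≈ -16462.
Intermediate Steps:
M(s, X) = -324 + 27*s (M(s, X) = -9*(s - 12)*(-3) = -9*(-12 + s)*(-3) = -9*(36 - 3*s) = -324 + 27*s)
d = -1077 (d = -7 + (-467 - 1*603) = -7 + (-467 - 603) = -7 - 1070 = -1077)
J = -1/260 (J = 1/(-260) = -1/260 ≈ -0.0038462)
x(z) = 8*(-1/260 + z)/(2211 + z) (x(z) = 8*((z - 1/260)/(z + 2211)) = 8*((-1/260 + z)/(2211 + z)) = 8*(-1/260 + z)/(2211 + z))
M(23*(-26), -662) - x(d) = (-324 + 27*(23*(-26))) - 2*(-1 + 260*(-1077))/(65*(2211 - 1077)) = (-324 + 27*(-598)) - 2*(-1 - 280020)/(65*1134) = (-324 - 16146) - 2*(-280021)/(65*1134) = -16470 - 1*(-40003/5265) = -16470 + 40003/5265 = -86674547/5265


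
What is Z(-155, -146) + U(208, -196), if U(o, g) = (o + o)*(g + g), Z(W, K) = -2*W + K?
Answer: -162908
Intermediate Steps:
Z(W, K) = K - 2*W
U(o, g) = 4*g*o (U(o, g) = (2*o)*(2*g) = 4*g*o)
Z(-155, -146) + U(208, -196) = (-146 - 2*(-155)) + 4*(-196)*208 = (-146 + 310) - 163072 = 164 - 163072 = -162908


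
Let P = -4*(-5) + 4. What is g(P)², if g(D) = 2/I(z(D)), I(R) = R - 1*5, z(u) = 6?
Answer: 4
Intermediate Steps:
I(R) = -5 + R (I(R) = R - 5 = -5 + R)
P = 24 (P = 20 + 4 = 24)
g(D) = 2 (g(D) = 2/(-5 + 6) = 2/1 = 2*1 = 2)
g(P)² = 2² = 4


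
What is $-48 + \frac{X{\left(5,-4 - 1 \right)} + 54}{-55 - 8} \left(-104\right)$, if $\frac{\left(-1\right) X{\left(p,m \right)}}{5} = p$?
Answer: $- \frac{8}{63} \approx -0.12698$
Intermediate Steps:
$X{\left(p,m \right)} = - 5 p$
$-48 + \frac{X{\left(5,-4 - 1 \right)} + 54}{-55 - 8} \left(-104\right) = -48 + \frac{\left(-5\right) 5 + 54}{-55 - 8} \left(-104\right) = -48 + \frac{-25 + 54}{-63} \left(-104\right) = -48 + 29 \left(- \frac{1}{63}\right) \left(-104\right) = -48 - - \frac{3016}{63} = -48 + \frac{3016}{63} = - \frac{8}{63}$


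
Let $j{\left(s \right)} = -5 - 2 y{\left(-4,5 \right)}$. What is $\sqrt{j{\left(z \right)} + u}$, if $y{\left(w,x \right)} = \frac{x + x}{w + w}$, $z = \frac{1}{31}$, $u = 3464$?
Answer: $\frac{\sqrt{13846}}{2} \approx 58.835$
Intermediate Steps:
$z = \frac{1}{31} \approx 0.032258$
$y{\left(w,x \right)} = \frac{x}{w}$ ($y{\left(w,x \right)} = \frac{2 x}{2 w} = 2 x \frac{1}{2 w} = \frac{x}{w}$)
$j{\left(s \right)} = - \frac{5}{2}$ ($j{\left(s \right)} = -5 - 2 \frac{5}{-4} = -5 - 2 \cdot 5 \left(- \frac{1}{4}\right) = -5 - - \frac{5}{2} = -5 + \frac{5}{2} = - \frac{5}{2}$)
$\sqrt{j{\left(z \right)} + u} = \sqrt{- \frac{5}{2} + 3464} = \sqrt{\frac{6923}{2}} = \frac{\sqrt{13846}}{2}$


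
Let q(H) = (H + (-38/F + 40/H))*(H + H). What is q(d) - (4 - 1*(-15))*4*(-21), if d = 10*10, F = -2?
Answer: 25476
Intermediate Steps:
d = 100
q(H) = 2*H*(19 + H + 40/H) (q(H) = (H + (-38/(-2) + 40/H))*(H + H) = (H + (-38*(-½) + 40/H))*(2*H) = (H + (19 + 40/H))*(2*H) = (19 + H + 40/H)*(2*H) = 2*H*(19 + H + 40/H))
q(d) - (4 - 1*(-15))*4*(-21) = (80 + 2*100² + 38*100) - (4 - 1*(-15))*4*(-21) = (80 + 2*10000 + 3800) - (4 + 15)*4*(-21) = (80 + 20000 + 3800) - 19*4*(-21) = 23880 - 76*(-21) = 23880 - 1*(-1596) = 23880 + 1596 = 25476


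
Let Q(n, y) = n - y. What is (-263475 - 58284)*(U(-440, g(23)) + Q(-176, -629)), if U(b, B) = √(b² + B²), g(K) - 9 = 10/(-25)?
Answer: -145756827 - 321759*√4841849/5 ≈ -2.8736e+8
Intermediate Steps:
g(K) = 43/5 (g(K) = 9 + 10/(-25) = 9 + 10*(-1/25) = 9 - ⅖ = 43/5)
U(b, B) = √(B² + b²)
(-263475 - 58284)*(U(-440, g(23)) + Q(-176, -629)) = (-263475 - 58284)*(√((43/5)² + (-440)²) + (-176 - 1*(-629))) = -321759*(√(1849/25 + 193600) + (-176 + 629)) = -321759*(√(4841849/25) + 453) = -321759*(√4841849/5 + 453) = -321759*(453 + √4841849/5) = -145756827 - 321759*√4841849/5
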